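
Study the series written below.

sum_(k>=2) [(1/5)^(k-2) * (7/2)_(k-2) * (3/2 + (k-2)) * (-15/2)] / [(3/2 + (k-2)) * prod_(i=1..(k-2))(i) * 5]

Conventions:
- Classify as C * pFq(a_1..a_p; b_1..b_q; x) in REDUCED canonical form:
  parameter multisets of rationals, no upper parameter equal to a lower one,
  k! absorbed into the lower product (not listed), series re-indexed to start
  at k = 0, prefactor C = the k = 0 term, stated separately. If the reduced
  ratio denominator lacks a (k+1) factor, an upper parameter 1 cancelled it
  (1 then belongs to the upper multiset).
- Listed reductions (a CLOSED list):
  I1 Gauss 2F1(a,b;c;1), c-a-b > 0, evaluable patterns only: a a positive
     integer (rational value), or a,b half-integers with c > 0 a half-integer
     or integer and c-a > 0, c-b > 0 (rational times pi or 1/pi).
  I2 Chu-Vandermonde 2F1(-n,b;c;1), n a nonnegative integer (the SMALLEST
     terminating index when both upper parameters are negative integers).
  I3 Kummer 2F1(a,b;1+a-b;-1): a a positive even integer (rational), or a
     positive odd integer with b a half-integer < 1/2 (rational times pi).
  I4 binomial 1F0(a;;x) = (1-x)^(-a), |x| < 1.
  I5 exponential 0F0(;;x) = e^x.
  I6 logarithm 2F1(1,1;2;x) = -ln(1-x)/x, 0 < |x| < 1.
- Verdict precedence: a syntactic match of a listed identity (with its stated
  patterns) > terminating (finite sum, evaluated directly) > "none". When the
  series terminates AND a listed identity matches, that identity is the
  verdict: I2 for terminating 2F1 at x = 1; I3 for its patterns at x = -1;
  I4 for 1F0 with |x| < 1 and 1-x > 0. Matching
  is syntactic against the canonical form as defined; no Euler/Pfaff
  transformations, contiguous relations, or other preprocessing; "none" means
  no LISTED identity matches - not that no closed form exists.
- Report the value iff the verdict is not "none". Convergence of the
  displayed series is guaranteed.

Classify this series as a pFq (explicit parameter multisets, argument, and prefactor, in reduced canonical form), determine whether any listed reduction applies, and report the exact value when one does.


Classification (C = -3/2): 1F0 with upper {7/2}, lower {-}, argument x = 1/5. Verdict: the binomial series (I4) applies (the 1F0 binomial series: exponent -7/2, x = 1/5). Hence: (-3/2) * (4/5)^(-7/2).

The tell: t_0 being -3/2, the product of the first k integers (C = -3/2) is k!.
Consecutive-term ratio: r(k) = (1/5) * (k+7/2) / [(k+1)] - rational in k. x = (1/5); t_0 = -3/2; negate the roots.


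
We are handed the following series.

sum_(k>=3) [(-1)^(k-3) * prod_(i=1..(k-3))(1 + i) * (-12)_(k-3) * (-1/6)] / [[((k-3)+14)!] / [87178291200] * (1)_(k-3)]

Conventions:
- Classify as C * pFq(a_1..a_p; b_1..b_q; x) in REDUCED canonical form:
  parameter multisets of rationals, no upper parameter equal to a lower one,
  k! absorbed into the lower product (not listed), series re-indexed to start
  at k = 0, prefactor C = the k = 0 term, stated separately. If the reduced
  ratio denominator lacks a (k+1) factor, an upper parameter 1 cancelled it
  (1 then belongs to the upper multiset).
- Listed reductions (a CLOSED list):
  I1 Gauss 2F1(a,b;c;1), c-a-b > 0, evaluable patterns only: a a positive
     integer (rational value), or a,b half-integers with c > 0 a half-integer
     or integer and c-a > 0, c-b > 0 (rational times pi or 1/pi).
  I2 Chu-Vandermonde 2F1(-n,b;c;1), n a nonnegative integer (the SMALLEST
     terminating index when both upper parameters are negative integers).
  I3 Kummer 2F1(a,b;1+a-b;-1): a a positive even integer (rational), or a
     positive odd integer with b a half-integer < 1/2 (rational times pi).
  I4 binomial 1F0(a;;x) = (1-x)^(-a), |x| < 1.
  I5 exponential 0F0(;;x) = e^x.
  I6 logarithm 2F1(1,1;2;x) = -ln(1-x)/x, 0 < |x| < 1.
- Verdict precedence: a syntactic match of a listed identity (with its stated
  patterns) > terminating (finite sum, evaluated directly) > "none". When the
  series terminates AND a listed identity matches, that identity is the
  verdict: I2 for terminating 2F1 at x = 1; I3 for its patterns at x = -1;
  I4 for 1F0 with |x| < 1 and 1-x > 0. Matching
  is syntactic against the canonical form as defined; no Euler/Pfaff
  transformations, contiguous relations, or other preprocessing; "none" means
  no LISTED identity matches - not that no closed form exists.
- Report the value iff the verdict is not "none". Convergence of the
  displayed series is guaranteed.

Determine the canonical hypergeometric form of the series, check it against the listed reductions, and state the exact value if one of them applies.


Reduced: x = -1, 2F1, upper = {-12, 2}, lower = {15}, C = -1/6. Verdict: the Kummer evaluation I3 fires (x = -1; c = 15 equals 1+a-b for upper {-12, 2}: listed pattern). Value: -7/6.

Structural cue: from the first term -1/6: the denominator's factorial ratio (prefactor -1/6) is a lower Pochhammer.
Step ratio: r(k) = (-1) * (k-12) (k+2) / [(k+15) (k+1)] - rational in k. x = (-1); t_0 = -1/6; negate the roots.


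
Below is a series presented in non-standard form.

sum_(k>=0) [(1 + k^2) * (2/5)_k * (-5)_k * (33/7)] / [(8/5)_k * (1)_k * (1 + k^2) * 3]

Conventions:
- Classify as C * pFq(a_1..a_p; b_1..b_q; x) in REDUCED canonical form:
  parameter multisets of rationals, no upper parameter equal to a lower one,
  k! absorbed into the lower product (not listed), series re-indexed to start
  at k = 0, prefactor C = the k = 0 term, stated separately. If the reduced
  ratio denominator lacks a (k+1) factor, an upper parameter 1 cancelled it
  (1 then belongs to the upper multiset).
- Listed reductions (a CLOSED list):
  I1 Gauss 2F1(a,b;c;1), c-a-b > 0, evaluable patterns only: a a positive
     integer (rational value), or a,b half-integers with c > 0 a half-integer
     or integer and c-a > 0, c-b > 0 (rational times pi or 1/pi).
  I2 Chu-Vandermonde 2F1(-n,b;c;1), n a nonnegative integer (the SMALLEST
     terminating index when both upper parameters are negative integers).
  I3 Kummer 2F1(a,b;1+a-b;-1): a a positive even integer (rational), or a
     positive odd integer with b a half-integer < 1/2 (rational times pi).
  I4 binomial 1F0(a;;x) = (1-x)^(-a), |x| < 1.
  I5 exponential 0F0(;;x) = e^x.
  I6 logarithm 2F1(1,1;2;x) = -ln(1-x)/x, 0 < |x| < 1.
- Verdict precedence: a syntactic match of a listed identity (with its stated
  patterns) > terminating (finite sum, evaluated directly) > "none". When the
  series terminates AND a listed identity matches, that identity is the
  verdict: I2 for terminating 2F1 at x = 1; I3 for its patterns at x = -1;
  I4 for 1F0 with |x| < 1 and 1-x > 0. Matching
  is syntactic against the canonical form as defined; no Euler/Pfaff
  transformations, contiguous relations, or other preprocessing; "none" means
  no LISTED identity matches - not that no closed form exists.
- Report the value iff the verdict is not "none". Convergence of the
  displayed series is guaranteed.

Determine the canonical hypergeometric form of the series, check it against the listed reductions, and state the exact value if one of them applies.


With C = 11/7: the canonical form is 2F1(-5, 2/5; 8/5; 1). Verdict: the Chu-Vandermonde identity I2 matches (terminating 2F1 at x = 1 with n = 5, b = 2/5, c = 8/5). Its exact value is 121/161.

First insight: t_0 being 11/7, the constant factors (prefactor 11/7) combine into one prefactor.
Term ratio: r(k) = 1 * (k-5) (k+2/5) / [(k+8/5) (k+1)] - rational; roots negated = parameters, x = 1, C = 11/7.


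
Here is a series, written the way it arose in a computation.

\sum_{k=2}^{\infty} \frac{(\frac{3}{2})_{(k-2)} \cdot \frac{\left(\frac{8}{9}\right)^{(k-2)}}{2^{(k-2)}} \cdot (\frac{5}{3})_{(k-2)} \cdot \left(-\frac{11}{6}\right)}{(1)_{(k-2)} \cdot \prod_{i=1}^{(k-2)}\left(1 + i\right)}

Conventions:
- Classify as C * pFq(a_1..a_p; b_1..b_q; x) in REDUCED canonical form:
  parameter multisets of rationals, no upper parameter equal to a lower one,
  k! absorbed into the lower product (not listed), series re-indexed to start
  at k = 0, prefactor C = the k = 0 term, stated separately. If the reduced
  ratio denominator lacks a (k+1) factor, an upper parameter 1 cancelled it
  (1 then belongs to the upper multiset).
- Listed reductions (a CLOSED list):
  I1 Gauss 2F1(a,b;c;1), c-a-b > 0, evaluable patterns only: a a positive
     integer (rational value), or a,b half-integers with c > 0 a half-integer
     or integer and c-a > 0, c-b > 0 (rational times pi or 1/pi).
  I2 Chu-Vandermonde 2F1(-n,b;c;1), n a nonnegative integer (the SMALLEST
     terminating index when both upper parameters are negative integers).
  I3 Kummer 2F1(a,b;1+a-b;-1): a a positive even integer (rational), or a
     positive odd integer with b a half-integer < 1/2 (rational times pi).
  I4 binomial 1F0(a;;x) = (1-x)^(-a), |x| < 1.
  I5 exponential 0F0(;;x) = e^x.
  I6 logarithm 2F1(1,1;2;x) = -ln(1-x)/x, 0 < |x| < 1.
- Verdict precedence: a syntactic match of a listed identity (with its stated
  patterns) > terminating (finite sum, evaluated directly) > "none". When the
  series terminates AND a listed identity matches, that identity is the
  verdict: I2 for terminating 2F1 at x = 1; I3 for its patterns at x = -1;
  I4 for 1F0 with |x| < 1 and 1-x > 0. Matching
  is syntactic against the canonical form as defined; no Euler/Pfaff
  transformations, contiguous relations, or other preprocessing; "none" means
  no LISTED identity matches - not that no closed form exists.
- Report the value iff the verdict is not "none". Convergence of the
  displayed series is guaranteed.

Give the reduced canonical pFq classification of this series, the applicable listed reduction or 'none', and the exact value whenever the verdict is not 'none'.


Classification (C = -\frac{11}{6}): 2F1 with upper {\frac{3}{2}, \frac{5}{3}}, lower {2}, argument x = \frac{4}{9}. Verdict: none. No listed pattern accepts 2F1(\frac{3}{2}, \frac{5}{3}; 2; \frac{4}{9}).

Key step: with t_0 = -\frac{11}{6}, the lower running product (C = -11/6) is a rising factorial.
Ratio: r(k) = \frac{4}{9} * (k+\frac{3}{2}) (k+\frac{5}{3}) / [(k+2) (k+1)] - rational in k. x = \frac{4}{9}; t_0 = -\frac{11}{6}; negate the roots.


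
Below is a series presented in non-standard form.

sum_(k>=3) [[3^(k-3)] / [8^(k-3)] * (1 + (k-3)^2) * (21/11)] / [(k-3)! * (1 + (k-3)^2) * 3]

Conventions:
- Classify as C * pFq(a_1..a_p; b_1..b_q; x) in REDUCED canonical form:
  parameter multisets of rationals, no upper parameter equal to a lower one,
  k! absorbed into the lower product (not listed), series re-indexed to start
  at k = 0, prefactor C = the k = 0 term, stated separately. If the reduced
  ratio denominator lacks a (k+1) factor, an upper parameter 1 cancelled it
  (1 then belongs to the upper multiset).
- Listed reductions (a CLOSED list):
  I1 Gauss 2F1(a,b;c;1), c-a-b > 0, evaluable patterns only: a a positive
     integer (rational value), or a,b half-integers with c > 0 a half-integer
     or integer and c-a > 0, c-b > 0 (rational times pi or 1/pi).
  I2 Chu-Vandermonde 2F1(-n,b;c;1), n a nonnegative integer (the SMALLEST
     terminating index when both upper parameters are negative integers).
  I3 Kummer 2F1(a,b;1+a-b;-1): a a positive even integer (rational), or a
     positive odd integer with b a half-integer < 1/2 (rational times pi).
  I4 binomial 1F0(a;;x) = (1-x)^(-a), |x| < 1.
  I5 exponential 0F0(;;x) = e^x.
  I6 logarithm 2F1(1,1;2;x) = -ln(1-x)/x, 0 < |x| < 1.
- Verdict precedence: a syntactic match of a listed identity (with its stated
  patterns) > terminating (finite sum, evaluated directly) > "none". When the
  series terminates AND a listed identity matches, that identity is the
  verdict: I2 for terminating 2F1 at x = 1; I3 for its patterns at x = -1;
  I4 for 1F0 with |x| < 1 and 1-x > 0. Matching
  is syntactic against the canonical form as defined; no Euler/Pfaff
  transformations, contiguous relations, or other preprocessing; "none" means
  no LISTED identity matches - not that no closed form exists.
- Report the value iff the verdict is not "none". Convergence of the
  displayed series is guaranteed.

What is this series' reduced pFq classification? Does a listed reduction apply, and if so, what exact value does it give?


The series (x = 3/8) is 0F0: upper {-}, lower {-}, prefactor 7/11. Verdict (x = 3/8): the I5 exponential reduction applies (the 0F0 exponential series at x = 3/8). Sum: (7/11) * e^(3/8).

Structural cue: t_0 being 7/11, the constant factors (C = 7/11, x = 3/8) combine into one prefactor.
Adjacent-term ratio: r(k) = (3/8) * 1 / [(k+1)] - poly over poly, x = (3/8) from leading terms; C = 7/11 at k = 0.


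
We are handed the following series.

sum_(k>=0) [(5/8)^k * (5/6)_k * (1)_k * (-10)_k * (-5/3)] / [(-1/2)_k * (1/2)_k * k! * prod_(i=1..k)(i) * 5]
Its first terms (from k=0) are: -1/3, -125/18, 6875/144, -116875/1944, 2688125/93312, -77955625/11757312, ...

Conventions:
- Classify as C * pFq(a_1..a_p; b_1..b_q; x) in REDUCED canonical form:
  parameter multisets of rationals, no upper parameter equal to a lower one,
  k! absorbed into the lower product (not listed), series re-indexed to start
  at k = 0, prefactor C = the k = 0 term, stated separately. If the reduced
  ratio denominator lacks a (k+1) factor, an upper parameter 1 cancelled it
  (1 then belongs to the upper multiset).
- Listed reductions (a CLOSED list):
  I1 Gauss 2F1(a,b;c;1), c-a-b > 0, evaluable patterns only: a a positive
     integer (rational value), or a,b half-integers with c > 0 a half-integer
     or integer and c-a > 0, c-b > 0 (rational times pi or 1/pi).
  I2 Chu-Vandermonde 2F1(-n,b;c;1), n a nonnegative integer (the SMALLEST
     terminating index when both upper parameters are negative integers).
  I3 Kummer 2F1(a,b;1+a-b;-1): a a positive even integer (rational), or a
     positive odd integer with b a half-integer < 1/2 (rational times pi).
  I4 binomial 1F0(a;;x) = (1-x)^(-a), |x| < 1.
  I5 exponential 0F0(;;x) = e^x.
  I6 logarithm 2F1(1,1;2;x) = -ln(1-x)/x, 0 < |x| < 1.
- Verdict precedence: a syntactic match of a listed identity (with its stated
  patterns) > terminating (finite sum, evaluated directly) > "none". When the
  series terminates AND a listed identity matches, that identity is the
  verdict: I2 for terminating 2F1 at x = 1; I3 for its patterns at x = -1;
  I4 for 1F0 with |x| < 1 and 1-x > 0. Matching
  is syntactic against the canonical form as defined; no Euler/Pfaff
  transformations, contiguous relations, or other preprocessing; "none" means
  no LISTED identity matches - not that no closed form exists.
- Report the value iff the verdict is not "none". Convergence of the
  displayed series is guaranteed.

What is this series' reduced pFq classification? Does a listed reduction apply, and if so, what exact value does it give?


Classification (C = -1/3): 2F2 with upper {-10, 5/6}, lower {-1/2, 1/2}, argument x = 5/8. Verdict: terminating at k = 10: the factor (-10)_k kills every later term; summing the 11 survivors is exact. Value: 2401970778800885192677/731788642814964793344.

Key step: t_0 being -1/3, the parameter 1 appears in both the upper and lower lists and cancels.
Adjacent-term ratio: r(k) = (5/8) * (k-10) (k+5/6) / [(k-1/2) (k+1/2) (k+1)] ; factor over Q: parameters, x = (5/8), and C = -1/3.


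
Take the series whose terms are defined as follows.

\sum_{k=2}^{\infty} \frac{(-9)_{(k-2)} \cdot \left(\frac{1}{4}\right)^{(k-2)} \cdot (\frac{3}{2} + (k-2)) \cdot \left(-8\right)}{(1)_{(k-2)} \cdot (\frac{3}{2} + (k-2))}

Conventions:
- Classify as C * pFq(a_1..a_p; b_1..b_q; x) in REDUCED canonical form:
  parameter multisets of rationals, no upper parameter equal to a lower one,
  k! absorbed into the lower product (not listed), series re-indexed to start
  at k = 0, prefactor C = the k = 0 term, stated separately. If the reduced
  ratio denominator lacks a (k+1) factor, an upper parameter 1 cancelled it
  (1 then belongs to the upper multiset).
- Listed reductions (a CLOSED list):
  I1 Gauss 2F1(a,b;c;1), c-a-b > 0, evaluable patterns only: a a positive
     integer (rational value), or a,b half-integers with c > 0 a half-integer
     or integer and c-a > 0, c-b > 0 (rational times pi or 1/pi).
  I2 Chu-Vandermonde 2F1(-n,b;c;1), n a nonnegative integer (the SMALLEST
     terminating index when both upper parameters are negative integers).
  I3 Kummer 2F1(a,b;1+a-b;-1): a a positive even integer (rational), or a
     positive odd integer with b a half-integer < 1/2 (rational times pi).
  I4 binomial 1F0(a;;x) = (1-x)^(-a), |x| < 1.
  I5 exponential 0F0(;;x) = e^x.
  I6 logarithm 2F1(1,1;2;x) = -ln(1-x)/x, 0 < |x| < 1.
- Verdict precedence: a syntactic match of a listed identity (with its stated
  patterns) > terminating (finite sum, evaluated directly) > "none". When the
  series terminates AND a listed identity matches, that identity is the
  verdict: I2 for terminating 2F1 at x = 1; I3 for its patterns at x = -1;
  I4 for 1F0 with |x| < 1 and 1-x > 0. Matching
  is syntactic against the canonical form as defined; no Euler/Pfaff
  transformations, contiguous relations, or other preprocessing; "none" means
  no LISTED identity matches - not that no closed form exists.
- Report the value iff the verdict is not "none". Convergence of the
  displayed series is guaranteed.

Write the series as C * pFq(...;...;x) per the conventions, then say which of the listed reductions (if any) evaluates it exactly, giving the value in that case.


At argument \frac{1}{4}: a 1F0 with upper {-9}, lower {-}, scaled by C = -8. Verdict: this is the I4 binomial reduction (the 1F0 binomial series: exponent 9, x = \frac{1}{4}). Hence: -\frac{19683}{32768}.

Structural cue: t_0 = -8 here, and k + 3/2 divides numerator and denominator alike; C = -8 after cancelling.
Step ratio: r(k) = \frac{1}{4} * (k-9) / [(k+1)] - rational; roots negated = parameters, x = \frac{1}{4}, C = -8.


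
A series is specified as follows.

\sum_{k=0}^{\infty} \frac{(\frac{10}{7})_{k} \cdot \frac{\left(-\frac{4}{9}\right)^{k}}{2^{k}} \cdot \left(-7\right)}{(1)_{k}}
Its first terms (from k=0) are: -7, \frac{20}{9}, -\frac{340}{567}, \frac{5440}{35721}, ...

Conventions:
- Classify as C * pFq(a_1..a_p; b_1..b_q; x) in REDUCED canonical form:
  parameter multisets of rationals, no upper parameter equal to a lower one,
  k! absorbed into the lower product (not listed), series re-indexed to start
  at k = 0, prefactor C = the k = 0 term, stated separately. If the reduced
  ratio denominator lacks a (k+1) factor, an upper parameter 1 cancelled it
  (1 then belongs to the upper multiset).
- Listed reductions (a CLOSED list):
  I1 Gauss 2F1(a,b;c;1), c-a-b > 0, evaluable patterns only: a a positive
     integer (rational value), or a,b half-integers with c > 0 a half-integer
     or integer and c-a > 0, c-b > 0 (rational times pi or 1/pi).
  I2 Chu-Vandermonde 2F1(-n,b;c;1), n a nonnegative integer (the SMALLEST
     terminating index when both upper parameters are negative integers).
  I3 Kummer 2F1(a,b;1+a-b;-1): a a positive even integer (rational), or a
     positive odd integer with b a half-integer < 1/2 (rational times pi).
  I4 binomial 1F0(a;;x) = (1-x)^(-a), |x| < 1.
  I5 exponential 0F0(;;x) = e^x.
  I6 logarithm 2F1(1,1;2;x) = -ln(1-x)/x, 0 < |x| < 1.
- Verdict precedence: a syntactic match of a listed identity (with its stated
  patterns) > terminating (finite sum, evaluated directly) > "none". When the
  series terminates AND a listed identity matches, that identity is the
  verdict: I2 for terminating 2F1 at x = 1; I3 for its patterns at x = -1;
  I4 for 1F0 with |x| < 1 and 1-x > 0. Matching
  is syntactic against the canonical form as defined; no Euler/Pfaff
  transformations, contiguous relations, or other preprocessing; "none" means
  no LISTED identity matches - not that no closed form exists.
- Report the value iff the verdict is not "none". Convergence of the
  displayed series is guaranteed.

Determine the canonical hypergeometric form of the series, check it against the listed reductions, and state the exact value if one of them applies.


At argument -\frac{2}{9}: a 1F0 with upper {\frac{10}{7}}, lower {-}, scaled by C = -7. Verdict at x = -\frac{2}{9}: the binomial series (I4) matches (the 1F0 binomial series: exponent -10/7, x = -\frac{2}{9}). Value: \left(-7\right) \cdot \left(\frac{11}{9}\right)^{-\frac{10}{7}}.

First insight: t_0 = -7 here, and the two k-th powers (C = -7) combine into one argument.
Adjacent-term ratio: r(k) = -\frac{2}{9} * (k+\frac{10}{7}) / [(k+1)] - rational; roots negated = parameters, x = -\frac{2}{9}, C = -7.


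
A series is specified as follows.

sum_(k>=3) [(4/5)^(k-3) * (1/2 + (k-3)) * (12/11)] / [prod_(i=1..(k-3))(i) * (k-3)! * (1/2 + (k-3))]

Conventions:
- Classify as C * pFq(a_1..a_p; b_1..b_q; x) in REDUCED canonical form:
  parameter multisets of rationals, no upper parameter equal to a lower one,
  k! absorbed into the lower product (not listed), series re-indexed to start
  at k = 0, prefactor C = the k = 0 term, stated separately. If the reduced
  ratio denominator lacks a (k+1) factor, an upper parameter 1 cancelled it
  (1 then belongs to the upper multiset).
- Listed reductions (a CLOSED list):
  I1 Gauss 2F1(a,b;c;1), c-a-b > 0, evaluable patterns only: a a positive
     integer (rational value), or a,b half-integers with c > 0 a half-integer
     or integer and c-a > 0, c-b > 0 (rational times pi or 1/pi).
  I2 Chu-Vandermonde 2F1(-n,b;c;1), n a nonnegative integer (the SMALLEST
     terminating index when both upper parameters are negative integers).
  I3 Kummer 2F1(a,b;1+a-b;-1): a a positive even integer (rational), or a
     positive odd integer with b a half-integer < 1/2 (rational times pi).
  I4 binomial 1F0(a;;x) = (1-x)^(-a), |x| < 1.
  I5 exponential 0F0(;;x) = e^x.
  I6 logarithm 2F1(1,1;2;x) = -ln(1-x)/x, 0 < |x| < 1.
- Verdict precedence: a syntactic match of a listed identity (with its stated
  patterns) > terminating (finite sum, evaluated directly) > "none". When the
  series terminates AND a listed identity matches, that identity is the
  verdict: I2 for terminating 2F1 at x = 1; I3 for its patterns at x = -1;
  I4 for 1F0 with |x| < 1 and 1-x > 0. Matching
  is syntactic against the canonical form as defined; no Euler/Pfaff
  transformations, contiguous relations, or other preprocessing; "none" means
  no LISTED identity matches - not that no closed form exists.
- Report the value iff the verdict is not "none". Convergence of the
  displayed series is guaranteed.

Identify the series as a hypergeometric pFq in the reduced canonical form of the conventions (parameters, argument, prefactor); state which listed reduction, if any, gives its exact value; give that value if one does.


Prefactor 12/11, argument 4/5: 0F1 with upper {-} over lower {1}. Verdict: no listed reduction: x = 4/5 and upper {-} fail every I1-I6 pattern.

Structural cue: with t_0 = 12/11, the product of the first k integers (prefactor 12/11) is k!.
Step ratio: r(k) = (4/5) * 1 / [(k+1) (k+1)] - rational in k. x = (4/5); t_0 = 12/11; negate the roots.


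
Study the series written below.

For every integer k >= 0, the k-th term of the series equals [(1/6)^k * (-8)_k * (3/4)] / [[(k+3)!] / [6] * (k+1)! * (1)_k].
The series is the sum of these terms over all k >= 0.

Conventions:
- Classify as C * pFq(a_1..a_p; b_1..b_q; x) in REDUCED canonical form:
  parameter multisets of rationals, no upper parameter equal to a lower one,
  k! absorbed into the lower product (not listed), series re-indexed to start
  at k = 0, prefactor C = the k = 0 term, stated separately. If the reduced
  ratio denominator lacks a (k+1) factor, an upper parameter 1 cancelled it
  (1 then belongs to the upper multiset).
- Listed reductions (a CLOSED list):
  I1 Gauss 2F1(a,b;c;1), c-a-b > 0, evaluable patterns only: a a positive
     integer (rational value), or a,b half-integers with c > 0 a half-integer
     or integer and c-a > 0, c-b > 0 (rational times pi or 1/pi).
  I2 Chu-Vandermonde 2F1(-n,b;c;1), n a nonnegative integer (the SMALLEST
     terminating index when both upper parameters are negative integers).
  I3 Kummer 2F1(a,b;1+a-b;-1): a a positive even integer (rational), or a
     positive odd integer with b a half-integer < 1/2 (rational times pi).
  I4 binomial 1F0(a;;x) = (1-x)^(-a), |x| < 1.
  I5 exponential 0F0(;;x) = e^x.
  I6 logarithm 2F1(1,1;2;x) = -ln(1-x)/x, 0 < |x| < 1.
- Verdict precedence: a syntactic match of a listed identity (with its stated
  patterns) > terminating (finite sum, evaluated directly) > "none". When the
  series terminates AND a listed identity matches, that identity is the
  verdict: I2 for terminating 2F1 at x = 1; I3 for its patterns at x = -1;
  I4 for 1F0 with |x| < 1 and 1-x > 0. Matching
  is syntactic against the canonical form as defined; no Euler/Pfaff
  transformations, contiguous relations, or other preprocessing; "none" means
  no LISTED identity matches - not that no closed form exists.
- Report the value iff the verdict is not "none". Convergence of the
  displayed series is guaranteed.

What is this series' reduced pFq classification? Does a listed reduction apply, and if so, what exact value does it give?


Canonical form: C = 3/4 times 1F2 with upper {-8}, lower {2, 4}, x = 1/6. Verdict: terminating. With -8 upstairs the series is a 9-term polynomial sum; evaluated term by term. Sum: 3404981499543988849/5406500409311232000.

Key observation: with t_0 = 3/4, the denominator's factorial ratio (C = 3/4, x = 1/6) is a lower Pochhammer.
Adjacent-term ratio: r(k) = (1/6) * (k-8) / [(k+2) (k+4) (k+1)] - rational in k, leading ratio (1/6); with t_0 = 3/4, classification follows.


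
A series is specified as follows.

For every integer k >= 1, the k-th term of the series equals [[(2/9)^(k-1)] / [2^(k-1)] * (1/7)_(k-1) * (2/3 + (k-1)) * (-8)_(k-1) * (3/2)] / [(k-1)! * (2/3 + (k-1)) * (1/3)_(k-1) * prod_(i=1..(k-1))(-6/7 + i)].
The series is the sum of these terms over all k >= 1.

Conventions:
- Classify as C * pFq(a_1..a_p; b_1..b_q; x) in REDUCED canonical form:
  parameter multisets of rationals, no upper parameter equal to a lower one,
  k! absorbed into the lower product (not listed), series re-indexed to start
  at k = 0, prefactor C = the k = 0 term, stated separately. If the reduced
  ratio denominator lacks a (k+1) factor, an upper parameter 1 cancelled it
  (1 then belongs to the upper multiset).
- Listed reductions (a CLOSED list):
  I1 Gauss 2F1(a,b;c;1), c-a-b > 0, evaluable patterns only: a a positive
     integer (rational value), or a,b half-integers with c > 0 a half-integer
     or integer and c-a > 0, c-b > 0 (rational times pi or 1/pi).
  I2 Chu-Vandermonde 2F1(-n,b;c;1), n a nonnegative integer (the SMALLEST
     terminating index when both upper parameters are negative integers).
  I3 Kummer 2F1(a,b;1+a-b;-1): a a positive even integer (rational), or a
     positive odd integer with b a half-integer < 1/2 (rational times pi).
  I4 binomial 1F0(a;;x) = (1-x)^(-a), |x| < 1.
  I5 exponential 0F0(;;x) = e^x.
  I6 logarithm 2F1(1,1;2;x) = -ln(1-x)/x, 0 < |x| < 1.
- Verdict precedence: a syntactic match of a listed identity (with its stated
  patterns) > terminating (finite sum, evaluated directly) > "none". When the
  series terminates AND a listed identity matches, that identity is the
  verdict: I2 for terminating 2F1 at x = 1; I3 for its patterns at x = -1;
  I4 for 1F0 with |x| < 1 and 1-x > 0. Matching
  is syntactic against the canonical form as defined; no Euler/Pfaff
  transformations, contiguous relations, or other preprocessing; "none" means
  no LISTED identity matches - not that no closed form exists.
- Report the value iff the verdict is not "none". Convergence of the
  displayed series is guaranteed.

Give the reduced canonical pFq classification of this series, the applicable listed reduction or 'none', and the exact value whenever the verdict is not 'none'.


At argument 1/9: a 1F1 with upper {-8}, lower {1/3}, scaled by C = 3/2. Verdict: terminating. (-8)_k vanishes past k = 8, leaving a 9-term sum, computed directly. Value: -153324448727/106482055680.

Key observation: with t_0 = 3/2, the parameter 1/7 appears in both the upper and lower lists and cancels (alongside the other common factor).
Term ratio: r(k) = (1/9) * (k-8) / [(k+1/3) (k+1)] - rational; roots negated = parameters, x = (1/9), C = 3/2.


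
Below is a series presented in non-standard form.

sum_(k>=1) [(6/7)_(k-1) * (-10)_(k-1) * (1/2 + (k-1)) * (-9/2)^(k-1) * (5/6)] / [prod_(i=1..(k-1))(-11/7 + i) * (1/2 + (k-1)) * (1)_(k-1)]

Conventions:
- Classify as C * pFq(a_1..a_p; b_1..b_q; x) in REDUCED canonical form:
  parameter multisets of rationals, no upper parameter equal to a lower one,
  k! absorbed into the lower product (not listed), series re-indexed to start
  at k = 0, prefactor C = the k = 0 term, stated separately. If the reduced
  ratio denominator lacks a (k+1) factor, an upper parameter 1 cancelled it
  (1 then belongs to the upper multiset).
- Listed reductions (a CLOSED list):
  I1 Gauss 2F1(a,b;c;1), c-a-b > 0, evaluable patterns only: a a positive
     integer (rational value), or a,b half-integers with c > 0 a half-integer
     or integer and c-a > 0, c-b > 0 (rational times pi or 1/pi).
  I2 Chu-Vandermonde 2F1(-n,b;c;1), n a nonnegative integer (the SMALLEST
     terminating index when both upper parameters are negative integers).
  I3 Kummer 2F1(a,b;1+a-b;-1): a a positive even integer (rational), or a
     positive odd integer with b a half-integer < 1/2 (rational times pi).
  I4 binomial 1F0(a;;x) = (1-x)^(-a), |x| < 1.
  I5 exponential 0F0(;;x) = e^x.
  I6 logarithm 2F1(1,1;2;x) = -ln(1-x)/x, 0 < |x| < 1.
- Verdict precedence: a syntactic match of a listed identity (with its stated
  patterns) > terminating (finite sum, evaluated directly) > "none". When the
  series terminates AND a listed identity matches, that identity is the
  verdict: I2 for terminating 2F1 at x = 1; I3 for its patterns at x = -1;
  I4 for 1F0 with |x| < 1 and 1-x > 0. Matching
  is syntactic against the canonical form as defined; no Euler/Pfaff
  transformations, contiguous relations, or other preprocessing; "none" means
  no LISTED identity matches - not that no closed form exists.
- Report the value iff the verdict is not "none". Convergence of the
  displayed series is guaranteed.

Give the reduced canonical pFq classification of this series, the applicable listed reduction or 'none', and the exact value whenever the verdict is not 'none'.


Reduced: x = -9/2, 2F1, upper = {-10, 6/7}, lower = {-4/7}, C = 5/6. Verdict: terminating - upper -10 stops the sum at k = 10; the 11 terms are added exactly. Value: -4768303002953267635/3629672448.

Key step: x = (-9/2) and k + 1/2 divides numerator and denominator alike; prefactor 5/6 after cancelling.
Consecutive-term ratio: r(k) = (-9/2) * (k-10) (k+6/7) / [(k-4/7) (k+1)] - rational; roots negated = parameters, x = (-9/2), C = 5/6.


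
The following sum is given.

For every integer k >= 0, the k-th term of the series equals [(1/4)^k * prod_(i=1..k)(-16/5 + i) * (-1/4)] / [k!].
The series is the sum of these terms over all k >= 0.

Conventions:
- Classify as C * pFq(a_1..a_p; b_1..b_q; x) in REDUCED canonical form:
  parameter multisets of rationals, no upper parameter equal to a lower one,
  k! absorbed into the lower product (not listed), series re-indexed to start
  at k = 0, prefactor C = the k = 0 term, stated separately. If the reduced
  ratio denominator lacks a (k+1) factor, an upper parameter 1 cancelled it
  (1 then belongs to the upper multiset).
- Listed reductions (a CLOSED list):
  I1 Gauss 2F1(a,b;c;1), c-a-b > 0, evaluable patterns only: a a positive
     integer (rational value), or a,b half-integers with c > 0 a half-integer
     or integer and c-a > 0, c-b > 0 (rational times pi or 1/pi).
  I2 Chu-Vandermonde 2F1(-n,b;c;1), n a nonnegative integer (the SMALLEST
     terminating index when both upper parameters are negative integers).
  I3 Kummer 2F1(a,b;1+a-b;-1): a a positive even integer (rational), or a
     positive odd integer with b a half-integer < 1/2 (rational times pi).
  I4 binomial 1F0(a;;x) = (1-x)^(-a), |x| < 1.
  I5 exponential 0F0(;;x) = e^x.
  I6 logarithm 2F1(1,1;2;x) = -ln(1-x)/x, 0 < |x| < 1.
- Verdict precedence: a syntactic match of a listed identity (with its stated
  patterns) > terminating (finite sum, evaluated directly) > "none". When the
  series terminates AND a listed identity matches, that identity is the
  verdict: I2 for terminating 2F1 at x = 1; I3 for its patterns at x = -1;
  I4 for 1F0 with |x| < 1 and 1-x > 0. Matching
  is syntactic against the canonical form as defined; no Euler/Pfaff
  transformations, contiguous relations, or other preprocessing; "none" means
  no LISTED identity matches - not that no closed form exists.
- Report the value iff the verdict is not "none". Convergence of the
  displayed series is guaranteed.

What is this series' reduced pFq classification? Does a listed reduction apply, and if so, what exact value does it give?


The tell: with t_0 = -1/4, the running product (prefactor -1/4) telescopes to a rising factorial.
Consecutive-term ratio: r(k) = (1/4) * (k-11/5) / [(k+1)] - rational; roots negated = parameters, x = (1/4), C = -1/4.

Canonical form: C = -1/4 times 1F0 with upper {-11/5}, lower {-}, x = 1/4. Verdict: the binomial series (I4) applies (the 1F0 binomial series: exponent 11/5, x = 1/4). Value: (-1/4) * (3/4)^(11/5).


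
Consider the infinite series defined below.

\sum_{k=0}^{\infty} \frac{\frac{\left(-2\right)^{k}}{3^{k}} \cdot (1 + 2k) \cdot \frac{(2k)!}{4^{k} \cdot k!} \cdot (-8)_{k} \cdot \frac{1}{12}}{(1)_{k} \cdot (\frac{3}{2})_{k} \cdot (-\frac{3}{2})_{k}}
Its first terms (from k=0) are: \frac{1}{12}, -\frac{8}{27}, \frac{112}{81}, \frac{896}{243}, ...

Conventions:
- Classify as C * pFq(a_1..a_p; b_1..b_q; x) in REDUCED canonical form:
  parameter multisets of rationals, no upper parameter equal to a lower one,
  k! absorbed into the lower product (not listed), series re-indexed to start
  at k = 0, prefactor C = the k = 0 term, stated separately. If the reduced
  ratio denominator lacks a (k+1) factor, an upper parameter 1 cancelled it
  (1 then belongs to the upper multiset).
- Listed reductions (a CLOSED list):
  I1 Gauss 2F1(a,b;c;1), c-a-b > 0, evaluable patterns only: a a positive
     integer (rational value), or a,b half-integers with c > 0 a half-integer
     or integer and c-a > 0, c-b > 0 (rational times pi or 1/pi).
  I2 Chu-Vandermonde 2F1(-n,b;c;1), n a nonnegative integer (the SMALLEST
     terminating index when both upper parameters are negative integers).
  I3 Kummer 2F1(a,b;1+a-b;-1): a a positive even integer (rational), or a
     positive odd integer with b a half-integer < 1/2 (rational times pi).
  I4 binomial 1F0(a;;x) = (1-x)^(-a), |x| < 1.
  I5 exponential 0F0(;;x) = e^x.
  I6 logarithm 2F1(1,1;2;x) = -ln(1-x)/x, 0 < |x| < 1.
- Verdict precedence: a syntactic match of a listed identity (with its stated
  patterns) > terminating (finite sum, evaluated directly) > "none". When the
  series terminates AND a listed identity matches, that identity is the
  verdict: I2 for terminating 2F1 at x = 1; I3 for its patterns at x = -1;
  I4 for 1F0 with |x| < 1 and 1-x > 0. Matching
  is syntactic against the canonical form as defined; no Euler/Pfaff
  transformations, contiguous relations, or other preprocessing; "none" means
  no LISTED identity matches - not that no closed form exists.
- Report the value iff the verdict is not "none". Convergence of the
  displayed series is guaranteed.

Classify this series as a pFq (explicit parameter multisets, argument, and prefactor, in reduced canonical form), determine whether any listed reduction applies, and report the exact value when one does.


Key observation: x = -\frac{2}{3} and the two geometric factors (prefactor 1/12) combine into one argument.
Term ratio: r(k) = -\frac{2}{3} * (k-8) / [(k-\frac{3}{2}) (k+1)] - rational in k. x = -\frac{2}{3}; t_0 = \frac{1}{12}; negate the roots.

With C = \frac{1}{12}: the canonical form is 1F1(-8; -\frac{3}{2}; -\frac{2}{3}). Verdict: terminating - upper -8 stops the sum at k = 8; the 9 terms are added exactly. Hence: \frac{18134233489}{2455257420}.


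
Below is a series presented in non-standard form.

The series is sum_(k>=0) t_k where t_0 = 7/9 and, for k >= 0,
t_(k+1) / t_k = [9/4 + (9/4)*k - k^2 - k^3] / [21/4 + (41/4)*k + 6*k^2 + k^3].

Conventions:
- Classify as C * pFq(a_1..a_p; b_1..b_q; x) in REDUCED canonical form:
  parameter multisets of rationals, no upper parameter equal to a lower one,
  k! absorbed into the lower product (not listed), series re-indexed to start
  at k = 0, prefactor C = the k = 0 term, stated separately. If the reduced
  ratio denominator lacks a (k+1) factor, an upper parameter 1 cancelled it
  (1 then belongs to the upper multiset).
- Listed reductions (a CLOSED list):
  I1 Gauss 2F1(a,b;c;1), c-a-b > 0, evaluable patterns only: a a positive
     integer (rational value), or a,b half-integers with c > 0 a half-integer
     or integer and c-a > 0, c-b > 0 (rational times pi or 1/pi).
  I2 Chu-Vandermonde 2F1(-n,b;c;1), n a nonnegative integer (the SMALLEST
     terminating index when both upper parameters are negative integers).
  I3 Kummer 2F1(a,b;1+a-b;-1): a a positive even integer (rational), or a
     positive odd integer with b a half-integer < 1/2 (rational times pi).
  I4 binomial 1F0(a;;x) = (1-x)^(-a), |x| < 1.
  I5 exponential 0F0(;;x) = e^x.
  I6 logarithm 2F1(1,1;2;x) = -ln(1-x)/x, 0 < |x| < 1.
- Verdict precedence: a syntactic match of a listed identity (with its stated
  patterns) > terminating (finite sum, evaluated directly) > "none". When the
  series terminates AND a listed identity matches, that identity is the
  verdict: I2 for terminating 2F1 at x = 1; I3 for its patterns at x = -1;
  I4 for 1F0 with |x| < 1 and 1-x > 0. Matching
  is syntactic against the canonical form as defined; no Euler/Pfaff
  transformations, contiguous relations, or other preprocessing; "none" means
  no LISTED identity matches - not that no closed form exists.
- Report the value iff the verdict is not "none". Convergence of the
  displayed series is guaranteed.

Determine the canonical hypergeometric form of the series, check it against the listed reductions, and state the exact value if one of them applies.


x = -1 here; the reduced form reads 2F1, upper {-3/2, 1}, lower {7/2}, C = 7/9. Verdict: the Kummer evaluation I3 applies (x = -1; c = 7/2 equals 1+a-b for upper {-3/2, 1}: listed pattern). Hence: (35/96) * pi.

Structural cue: x = (-1) and the ratio is unreduced: k + 3/2 divides both sides (C = 7/9).
Ratio: r(k) = (-1) * (k-3/2) (k+1) / [(k+7/2) (k+1)] ; factor over Q: parameters, x = (-1), and C = 7/9.


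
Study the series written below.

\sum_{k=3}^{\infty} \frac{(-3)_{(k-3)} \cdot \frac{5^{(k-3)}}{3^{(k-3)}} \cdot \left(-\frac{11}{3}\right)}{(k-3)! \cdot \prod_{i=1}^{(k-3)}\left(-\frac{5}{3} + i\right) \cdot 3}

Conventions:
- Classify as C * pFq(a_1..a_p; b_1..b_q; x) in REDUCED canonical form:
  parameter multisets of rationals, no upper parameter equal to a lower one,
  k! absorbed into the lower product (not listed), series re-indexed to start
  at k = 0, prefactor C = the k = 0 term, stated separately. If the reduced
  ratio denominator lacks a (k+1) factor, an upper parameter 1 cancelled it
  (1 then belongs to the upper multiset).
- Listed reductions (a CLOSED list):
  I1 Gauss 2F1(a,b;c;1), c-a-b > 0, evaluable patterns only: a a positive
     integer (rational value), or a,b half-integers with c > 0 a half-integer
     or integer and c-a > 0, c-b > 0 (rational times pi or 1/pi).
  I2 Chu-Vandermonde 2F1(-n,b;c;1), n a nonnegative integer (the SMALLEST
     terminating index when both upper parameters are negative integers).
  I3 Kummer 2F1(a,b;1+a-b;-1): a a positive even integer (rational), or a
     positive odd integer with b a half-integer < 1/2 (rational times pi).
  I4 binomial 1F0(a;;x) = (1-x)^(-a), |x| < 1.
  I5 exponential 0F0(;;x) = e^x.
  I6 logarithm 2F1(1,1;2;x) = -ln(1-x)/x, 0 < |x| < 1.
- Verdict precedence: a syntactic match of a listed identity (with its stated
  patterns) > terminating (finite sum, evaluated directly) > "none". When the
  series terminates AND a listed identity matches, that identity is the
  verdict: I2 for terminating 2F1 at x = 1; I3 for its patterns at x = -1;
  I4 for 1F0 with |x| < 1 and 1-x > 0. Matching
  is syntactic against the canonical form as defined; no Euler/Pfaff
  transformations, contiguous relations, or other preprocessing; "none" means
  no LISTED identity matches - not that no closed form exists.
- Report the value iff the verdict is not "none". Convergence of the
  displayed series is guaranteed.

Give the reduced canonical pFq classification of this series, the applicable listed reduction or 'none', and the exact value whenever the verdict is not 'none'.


Key observation: t_0 being -\frac{11}{9}, the lower running product (C = -11/9, x = 5/3) is a rising factorial.
Step ratio: r(k) = \frac{5}{3} * (k-3) / [(k-\frac{2}{3}) (k+1)] - rational; roots negated = parameters, x = \frac{5}{3}, C = -\frac{11}{9}.

At argument \frac{5}{3}: a 1F1 with upper {-3}, lower {-\frac{2}{3}}, scaled by C = -\frac{11}{9}. Verdict: terminating (-3 upstairs). 4 nonzero terms in all; added directly. Its exact value is \frac{1177}{72}.
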